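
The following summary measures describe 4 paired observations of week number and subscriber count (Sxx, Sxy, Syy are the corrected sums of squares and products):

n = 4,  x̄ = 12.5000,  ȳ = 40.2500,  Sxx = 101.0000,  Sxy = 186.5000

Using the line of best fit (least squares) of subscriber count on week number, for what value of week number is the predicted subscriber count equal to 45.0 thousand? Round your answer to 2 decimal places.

15.07

b = Sxy/Sxx = 186.5/101 = 1.846535
a = ȳ − b·x̄ = 40.25 − 1.846535·12.5 = 17.168317
Set a + b·x = 45.0: x = (45.0 − 17.168317) / 1.846535 = 15.072386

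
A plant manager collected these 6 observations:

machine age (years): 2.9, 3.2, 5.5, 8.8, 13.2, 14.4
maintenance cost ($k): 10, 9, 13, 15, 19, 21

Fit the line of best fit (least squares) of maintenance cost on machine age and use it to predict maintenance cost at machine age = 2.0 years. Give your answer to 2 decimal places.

8.76

n = 6, Σx = 48, Σy = 87, Σxy = 814.5, Σx² = 507.94
Sxx = Σx² − (Σx)²/n = 507.94 − 384 = 123.94
Sxy = Σxy − (Σx)(Σy)/n = 814.5 − 696 = 118.5
b = Sxy/Sxx = 118.5/123.94 = 0.956108
a = ȳ − b·x̄ = 14.5 − 0.956108·8 = 6.851138
ŷ(2.0) = a + b·2.0 = 6.851138 + 0.956108·2 = 8.763353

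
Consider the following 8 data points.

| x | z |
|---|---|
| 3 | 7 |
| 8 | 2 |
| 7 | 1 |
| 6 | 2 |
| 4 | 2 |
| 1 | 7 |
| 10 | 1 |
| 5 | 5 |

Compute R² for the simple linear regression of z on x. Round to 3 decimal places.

n = 8, Σx = 44, Σy = 27, Σxy = 106, Σx² = 300, Σy² = 137
Sxx = Σx² − (Σx)²/n = 300 − 242 = 58
Sxy = Σxy − (Σx)(Σy)/n = 106 − 148.5 = -42.5
Syy = Σy² − (Σy)²/n = 137 − 91.125 = 45.875
R² = Sxy²/(Sxx·Syy) = (-42.5)²/(58·45.875) = 0.678850

0.679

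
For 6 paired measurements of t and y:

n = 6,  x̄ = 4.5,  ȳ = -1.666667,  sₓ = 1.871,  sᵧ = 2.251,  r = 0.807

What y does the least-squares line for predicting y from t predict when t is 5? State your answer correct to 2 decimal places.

-1.18

b = r · sᵧ/sₓ = 0.807 · 2.251/1.871 = 0.970902
a = ȳ − b·x̄ = -1.666667 − 0.970902·4.5 = -6.035724
ŷ(5) = a + b·5 = -6.035724 + 0.970902·5 = -1.181216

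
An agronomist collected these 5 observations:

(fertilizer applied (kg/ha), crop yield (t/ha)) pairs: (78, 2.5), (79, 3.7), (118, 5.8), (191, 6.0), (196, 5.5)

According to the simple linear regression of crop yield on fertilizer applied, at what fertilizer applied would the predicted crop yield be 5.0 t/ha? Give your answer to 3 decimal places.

146.643

n = 5, Σx = 662, Σy = 23.5, Σxy = 3395.7, Σx² = 101146
Sxx = Σx² − (Σx)²/n = 101146 − 87648.8 = 13497.2
Sxy = Σxy − (Σx)(Σy)/n = 3395.7 − 3111.4 = 284.3
b = Sxy/Sxx = 284.3/13497.2 = 0.021064
a = ȳ − b·x̄ = 4.7 − 0.021064·132.4 = 1.911176
Set a + b·x = 5.0: x = (5.0 − 1.911176) / 0.021064 = 146.642561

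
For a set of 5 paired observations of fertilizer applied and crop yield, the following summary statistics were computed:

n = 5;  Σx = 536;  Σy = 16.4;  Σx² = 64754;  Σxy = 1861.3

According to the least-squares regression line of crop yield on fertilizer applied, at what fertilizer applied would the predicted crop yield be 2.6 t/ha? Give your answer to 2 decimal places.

59.14

Sxx = Σx² − (Σx)²/n = 64754 − 57459.2 = 7294.8
Sxy = Σxy − (Σx)(Σy)/n = 1861.3 − 1758.08 = 103.22
b = Sxy/Sxx = 103.22/7294.8 = 0.014150
a = ȳ − b·x̄ = 3.28 − 0.014150·107.2 = 1.763141
Set a + b·x = 2.6: x = (2.6 − 1.763141) / 0.014150 = 59.142802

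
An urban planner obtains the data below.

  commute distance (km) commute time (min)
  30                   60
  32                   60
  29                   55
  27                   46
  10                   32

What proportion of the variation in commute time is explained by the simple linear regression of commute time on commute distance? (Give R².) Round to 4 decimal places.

n = 5, Σx = 128, Σy = 253, Σxy = 6877, Σx² = 3594, Σy² = 13365
Sxx = Σx² − (Σx)²/n = 3594 − 3276.8 = 317.2
Sxy = Σxy − (Σx)(Σy)/n = 6877 − 6476.8 = 400.2
Syy = Σy² − (Σy)²/n = 13365 − 12801.8 = 563.2
R² = Sxy²/(Sxx·Syy) = (400.2)²/(317.2·563.2) = 0.896517

0.8965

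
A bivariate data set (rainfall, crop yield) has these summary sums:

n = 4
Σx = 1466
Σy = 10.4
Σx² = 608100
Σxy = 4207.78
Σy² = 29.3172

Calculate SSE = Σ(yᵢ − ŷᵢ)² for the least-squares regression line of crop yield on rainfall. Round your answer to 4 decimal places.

0.0606

Sxx = Σx² − (Σx)²/n = 608100 − 537289 = 70811
Sxy = Σxy − (Σx)(Σy)/n = 4207.78 − 3811.6 = 396.18
Syy = Σy² − (Σy)²/n = 29.3172 − 27.04 = 2.2772
b = Sxy/Sxx = 396.18/70811 = 0.005595
SSE = Syy − b·Sxy = 2.2772 − 0.005595·396.18 = 0.060615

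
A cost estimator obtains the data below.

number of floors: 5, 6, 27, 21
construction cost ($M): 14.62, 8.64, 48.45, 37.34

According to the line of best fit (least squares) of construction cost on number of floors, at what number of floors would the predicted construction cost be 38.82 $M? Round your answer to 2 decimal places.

21.60

n = 4, Σx = 59, Σy = 109.05, Σxy = 2217.23, Σx² = 1231
Sxx = Σx² − (Σx)²/n = 1231 − 870.25 = 360.75
Sxy = Σxy − (Σx)(Σy)/n = 2217.23 − 1608.4875 = 608.7425
b = Sxy/Sxx = 608.7425/360.75 = 1.687436
a = ȳ − b·x̄ = 27.2625 − 1.687436·14.75 = 2.372821
Set a + b·x = 38.82: x = (38.82 − 2.372821) / 1.687436 = 21.599149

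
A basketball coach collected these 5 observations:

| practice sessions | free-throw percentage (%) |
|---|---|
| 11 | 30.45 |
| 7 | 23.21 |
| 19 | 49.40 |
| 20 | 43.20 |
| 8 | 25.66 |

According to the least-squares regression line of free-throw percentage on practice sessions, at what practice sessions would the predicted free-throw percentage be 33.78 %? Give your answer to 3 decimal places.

n = 5, Σx = 65, Σy = 171.92, Σxy = 2505.3, Σx² = 995
Sxx = Σx² − (Σx)²/n = 995 − 845 = 150
Sxy = Σxy − (Σx)(Σy)/n = 2505.3 − 2234.96 = 270.34
b = Sxy/Sxx = 270.34/150 = 1.802267
a = ȳ − b·x̄ = 34.384 − 1.802267·13 = 10.954533
Set a + b·x = 33.78: x = (33.78 − 10.954533) / 1.802267 = 12.664866

12.665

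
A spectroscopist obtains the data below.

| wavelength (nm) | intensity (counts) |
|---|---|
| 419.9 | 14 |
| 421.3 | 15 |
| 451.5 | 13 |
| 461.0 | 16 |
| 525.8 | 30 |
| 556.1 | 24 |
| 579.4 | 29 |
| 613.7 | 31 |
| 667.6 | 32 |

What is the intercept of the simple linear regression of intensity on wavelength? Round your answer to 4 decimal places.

-21.0403

n = 9, Σx = 4696.3, Σy = 204, Σxy = 111754.5, Σx² = 2513917.61
Sxx = Σx² − (Σx)²/n = 2513917.61 − 2450581.521111 = 63336.088889
Sxy = Σxy − (Σx)(Σy)/n = 111754.5 − 106449.466667 = 5305.033333
b = Sxy/Sxx = 5305.033333/63336.088889 = 0.083760
a = ȳ − b·x̄ = 22.666667 − 0.083760·521.811111 = -21.040253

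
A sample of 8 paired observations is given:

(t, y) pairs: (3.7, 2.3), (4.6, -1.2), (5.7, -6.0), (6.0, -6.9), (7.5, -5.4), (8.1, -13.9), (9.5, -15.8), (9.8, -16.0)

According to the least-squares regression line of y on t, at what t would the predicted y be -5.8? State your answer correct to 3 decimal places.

6.153

n = 8, Σx = 54.9, Σy = -62.9, Σxy = -532.6, Σx² = 411.49
Sxx = Σx² − (Σx)²/n = 411.49 − 376.75125 = 34.73875
Sxy = Σxy − (Σx)(Σy)/n = -532.6 − (-431.65125) = -100.94875
b = Sxy/Sxx = -100.94875/34.73875 = -2.905941
a = ȳ − b·x̄ = -7.8625 − (-2.905941)·6.8625 = 12.079519
Set a + b·x = -5.8: x = (-5.8 − 12.079519) / (-2.905941) = 6.152747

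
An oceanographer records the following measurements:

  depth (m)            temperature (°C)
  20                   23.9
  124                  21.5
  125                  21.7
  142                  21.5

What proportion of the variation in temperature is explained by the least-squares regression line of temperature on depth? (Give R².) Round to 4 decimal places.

0.9825

n = 4, Σx = 411, Σy = 88.6, Σxy = 8909.5, Σx² = 51565, Σy² = 1966.6
Sxx = Σx² − (Σx)²/n = 51565 − 42230.25 = 9334.75
Sxy = Σxy − (Σx)(Σy)/n = 8909.5 − 9103.65 = -194.15
Syy = Σy² − (Σy)²/n = 1966.6 − 1962.49 = 4.11
R² = Sxy²/(Sxx·Syy) = (-194.15)²/(9334.75·4.11) = 0.982495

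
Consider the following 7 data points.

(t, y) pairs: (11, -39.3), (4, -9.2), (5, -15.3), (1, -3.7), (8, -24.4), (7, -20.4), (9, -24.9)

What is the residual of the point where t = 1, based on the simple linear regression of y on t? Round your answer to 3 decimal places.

-2.491

n = 7, Σx = 45, Σy = -137.2, Σxy = -1111.4, Σx² = 357
Sxx = Σx² − (Σx)²/n = 357 − 289.285714 = 67.714286
Sxy = Σxy − (Σx)(Σy)/n = -1111.4 − (-882) = -229.4
b = Sxy/Sxx = -229.4/67.714286 = -3.387764
a = ȳ − b·x̄ = -19.6 − (-3.387764)·6.428571 = 2.178481
ŷ(1) = 2.178481 + (-3.387764)·1 = -1.209283
residual = y − ŷ = -3.7 − (-1.209283) = -2.490717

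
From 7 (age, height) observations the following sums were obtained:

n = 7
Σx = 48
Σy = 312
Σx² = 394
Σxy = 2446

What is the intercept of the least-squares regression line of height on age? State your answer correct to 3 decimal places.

12.159

Sxx = Σx² − (Σx)²/n = 394 − 329.142857 = 64.857143
Sxy = Σxy − (Σx)(Σy)/n = 2446 − 2139.428571 = 306.571429
b = Sxy/Sxx = 306.571429/64.857143 = 4.726872
a = ȳ − b·x̄ = 44.571429 − 4.726872·6.857143 = 12.158590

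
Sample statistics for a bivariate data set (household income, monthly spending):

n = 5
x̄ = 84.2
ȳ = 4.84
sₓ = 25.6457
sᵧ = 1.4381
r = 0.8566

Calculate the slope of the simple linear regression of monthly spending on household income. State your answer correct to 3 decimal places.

b = r · sᵧ/sₓ = 0.8566 · 1.4381/25.6457 = 0.048034

0.048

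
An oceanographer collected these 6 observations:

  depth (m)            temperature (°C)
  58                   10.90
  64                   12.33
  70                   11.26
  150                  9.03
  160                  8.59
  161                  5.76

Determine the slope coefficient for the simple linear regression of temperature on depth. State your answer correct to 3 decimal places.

-0.040

n = 6, Σx = 663, Σy = 57.87, Σxy = 5865.78, Σx² = 86381
Sxx = Σx² − (Σx)²/n = 86381 − 73261.5 = 13119.5
Sxy = Σxy − (Σx)(Σy)/n = 5865.78 − 6394.635 = -528.855
b = Sxy/Sxx = -528.855/13119.5 = -0.040311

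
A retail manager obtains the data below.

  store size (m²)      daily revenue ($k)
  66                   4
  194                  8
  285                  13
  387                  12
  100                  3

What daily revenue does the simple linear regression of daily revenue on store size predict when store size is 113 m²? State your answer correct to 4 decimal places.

5.0518

n = 5, Σx = 1032, Σy = 40, Σxy = 10465, Σx² = 282986
Sxx = Σx² − (Σx)²/n = 282986 − 213004.8 = 69981.2
Sxy = Σxy − (Σx)(Σy)/n = 10465 − 8256 = 2209
b = Sxy/Sxx = 2209/69981.2 = 0.031566
a = ȳ − b·x̄ = 8 − 0.031566·206.4 = 1.484856
ŷ(113) = a + b·113 = 1.484856 + 0.031566·113 = 5.051771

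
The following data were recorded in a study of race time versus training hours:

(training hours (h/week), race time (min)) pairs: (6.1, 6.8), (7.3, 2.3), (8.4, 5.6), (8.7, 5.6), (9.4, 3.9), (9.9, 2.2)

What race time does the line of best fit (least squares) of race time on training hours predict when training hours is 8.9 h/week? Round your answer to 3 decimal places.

3.992

n = 6, Σx = 49.8, Σy = 26.4, Σxy = 212.47, Σx² = 423.12
Sxx = Σx² − (Σx)²/n = 423.12 − 413.34 = 9.78
Sxy = Σxy − (Σx)(Σy)/n = 212.47 − 219.12 = -6.65
b = Sxy/Sxx = -6.65/9.78 = -0.679959
a = ȳ − b·x̄ = 4.4 − (-0.679959)·8.3 = 10.043661
ŷ(8.9) = a + b·8.9 = 10.043661 + (-0.679959)·8.9 = 3.992025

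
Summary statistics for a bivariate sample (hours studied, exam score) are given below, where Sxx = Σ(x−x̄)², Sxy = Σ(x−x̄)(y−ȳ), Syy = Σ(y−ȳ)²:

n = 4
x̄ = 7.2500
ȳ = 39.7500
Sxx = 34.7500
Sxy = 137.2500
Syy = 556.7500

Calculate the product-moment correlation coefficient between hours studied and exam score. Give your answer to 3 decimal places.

r = Sxy/√(Sxx·Syy) = 137.25/√(19347.0625) = 137.25/139.093718 = 0.986745

0.987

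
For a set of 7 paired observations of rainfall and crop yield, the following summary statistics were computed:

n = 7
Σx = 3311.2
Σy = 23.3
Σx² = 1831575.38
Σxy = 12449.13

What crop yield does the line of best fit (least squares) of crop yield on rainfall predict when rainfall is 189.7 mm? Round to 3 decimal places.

Sxx = Σx² − (Σx)²/n = 1831575.38 − 1566292.205714 = 265283.174286
Sxy = Σxy − (Σx)(Σy)/n = 12449.13 − 11021.565714 = 1427.564286
b = Sxy/Sxx = 1427.564286/265283.174286 = 0.005381
a = ȳ − b·x̄ = 3.328571 − 0.005381·473.028571 = 0.783070
ŷ(189.7) = a + b·189.7 = 0.783070 + 0.005381·189.7 = 1.803900

1.804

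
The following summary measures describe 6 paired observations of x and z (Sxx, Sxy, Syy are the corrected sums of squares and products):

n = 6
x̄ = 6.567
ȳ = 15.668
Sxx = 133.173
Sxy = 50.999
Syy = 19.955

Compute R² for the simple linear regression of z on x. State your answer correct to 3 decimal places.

R² = Sxy²/(Sxx·Syy) = (50.999)²/(133.173·19.955) = 0.978713

0.979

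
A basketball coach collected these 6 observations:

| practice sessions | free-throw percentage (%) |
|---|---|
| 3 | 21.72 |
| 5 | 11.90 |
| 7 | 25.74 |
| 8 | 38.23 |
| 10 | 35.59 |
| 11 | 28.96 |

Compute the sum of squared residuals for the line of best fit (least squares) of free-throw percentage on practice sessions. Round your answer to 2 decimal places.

n = 6, Σx = 44, Σy = 162.14, Σxy = 1285.14, Σx² = 368, Σy² = 4842.7786
Sxx = Σx² − (Σx)²/n = 368 − 322.666667 = 45.333333
Sxy = Σxy − (Σx)(Σy)/n = 1285.14 − 1189.026667 = 96.113333
Syy = Σy² − (Σy)²/n = 4842.7786 − 4381.563267 = 461.215333
b = Sxy/Sxx = 96.113333/45.333333 = 2.120147
SSE = Syy − b·Sxy = 461.215333 − 2.120147·96.113333 = 257.440932

257.44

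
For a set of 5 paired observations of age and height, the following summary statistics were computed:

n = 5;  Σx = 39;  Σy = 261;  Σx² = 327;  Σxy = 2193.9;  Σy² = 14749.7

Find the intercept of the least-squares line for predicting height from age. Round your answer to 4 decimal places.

Sxx = Σx² − (Σx)²/n = 327 − 304.2 = 22.8
Sxy = Σxy − (Σx)(Σy)/n = 2193.9 − 2035.8 = 158.1
b = Sxy/Sxx = 158.1/22.8 = 6.934211
a = ȳ − b·x̄ = 52.2 − 6.934211·7.8 = -1.886842

-1.8868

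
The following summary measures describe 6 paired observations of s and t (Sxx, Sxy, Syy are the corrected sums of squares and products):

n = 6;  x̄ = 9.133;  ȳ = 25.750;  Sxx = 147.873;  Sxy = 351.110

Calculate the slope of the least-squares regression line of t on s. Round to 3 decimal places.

b = Sxy/Sxx = 351.11/147.873 = 2.374402

2.374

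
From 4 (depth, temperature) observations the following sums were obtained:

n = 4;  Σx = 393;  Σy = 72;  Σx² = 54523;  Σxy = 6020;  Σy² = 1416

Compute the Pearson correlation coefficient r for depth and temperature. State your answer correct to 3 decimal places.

-0.763

Sxx = Σx² − (Σx)²/n = 54523 − 38612.25 = 15910.75
Sxy = Σxy − (Σx)(Σy)/n = 6020 − 7074 = -1054
Syy = Σy² − (Σy)²/n = 1416 − 1296 = 120
r = Sxy/√(Sxx·Syy) = -1054/√(1909290) = -1054/1381.770603 = -0.762789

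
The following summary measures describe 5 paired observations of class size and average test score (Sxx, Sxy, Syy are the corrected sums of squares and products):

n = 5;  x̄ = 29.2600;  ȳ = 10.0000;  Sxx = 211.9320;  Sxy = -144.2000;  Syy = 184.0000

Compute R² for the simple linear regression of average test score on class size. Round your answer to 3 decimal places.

R² = Sxy²/(Sxx·Syy) = (-144.2)²/(211.932·184) = 0.533232

0.533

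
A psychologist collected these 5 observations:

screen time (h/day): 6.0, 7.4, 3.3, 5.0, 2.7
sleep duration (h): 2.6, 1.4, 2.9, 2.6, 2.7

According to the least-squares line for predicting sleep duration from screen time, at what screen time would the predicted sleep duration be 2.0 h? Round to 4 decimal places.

n = 5, Σx = 24.4, Σy = 12.2, Σxy = 55.82, Σx² = 133.94
Sxx = Σx² − (Σx)²/n = 133.94 − 119.072 = 14.868
Sxy = Σxy − (Σx)(Σy)/n = 55.82 − 59.536 = -3.716
b = Sxy/Sxx = -3.716/14.868 = -0.249933
a = ȳ − b·x̄ = 2.44 − (-0.249933)·4.88 = 3.659672
Set a + b·x = 2.0: x = (2.0 − 3.659672) / (-0.249933) = 6.640474

6.6405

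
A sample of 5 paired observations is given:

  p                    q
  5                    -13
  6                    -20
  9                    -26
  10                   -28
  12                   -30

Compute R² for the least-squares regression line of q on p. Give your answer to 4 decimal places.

0.9147

n = 5, Σx = 42, Σy = -117, Σxy = -1059, Σx² = 386, Σy² = 2929
Sxx = Σx² − (Σx)²/n = 386 − 352.8 = 33.2
Sxy = Σxy − (Σx)(Σy)/n = -1059 − (-982.8) = -76.2
Syy = Σy² − (Σy)²/n = 2929 − 2737.8 = 191.2
R² = Sxy²/(Sxx·Syy) = (-76.2)²/(33.2·191.2) = 0.914711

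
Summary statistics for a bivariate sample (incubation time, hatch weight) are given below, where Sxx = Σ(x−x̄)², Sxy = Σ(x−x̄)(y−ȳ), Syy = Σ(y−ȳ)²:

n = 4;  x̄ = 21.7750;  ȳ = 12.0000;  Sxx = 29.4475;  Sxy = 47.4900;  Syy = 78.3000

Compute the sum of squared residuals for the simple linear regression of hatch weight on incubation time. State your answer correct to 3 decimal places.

b = Sxy/Sxx = 47.49/29.4475 = 1.612701
SSE = Syy − b·Sxy = 78.3 − 1.612701·47.49 = 1.712850

1.713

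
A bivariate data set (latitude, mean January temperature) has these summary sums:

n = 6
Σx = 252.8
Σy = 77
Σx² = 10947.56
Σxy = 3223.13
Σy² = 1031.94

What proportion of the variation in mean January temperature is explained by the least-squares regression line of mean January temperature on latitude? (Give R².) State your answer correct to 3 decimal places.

Sxx = Σx² − (Σx)²/n = 10947.56 − 10651.306667 = 296.253333
Sxy = Σxy − (Σx)(Σy)/n = 3223.13 − 3244.266667 = -21.136667
Syy = Σy² − (Σy)²/n = 1031.94 − 988.166667 = 43.773333
R² = Sxy²/(Sxx·Syy) = (-21.136667)²/(296.253333·43.773333) = 0.034451

0.034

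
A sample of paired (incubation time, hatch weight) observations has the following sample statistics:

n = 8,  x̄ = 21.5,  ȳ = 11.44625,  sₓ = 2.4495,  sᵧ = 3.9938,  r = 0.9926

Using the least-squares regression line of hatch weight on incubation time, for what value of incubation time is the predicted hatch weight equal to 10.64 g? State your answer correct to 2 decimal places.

b = r · sᵧ/sₓ = 0.9926 · 3.9938/2.4495 = 1.618390
a = ȳ − b·x̄ = 11.44625 − 1.618390·21.5 = -23.349131
Set a + b·x = 10.64: x = (10.64 − (-23.349131)) / 1.618390 = 21.001820

21.00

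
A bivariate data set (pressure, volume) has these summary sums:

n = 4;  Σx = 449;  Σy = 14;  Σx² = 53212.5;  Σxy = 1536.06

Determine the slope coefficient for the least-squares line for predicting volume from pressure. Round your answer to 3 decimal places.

-0.013

Sxx = Σx² − (Σx)²/n = 53212.5 − 50400.25 = 2812.25
Sxy = Σxy − (Σx)(Σy)/n = 1536.06 − 1571.5 = -35.44
b = Sxy/Sxx = -35.44/2812.25 = -0.012602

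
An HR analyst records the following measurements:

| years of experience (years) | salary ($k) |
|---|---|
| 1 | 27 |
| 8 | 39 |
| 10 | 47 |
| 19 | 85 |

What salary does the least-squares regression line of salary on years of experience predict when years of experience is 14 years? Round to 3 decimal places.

64.309

n = 4, Σx = 38, Σy = 198, Σxy = 2424, Σx² = 526
Sxx = Σx² − (Σx)²/n = 526 − 361 = 165
Sxy = Σxy − (Σx)(Σy)/n = 2424 − 1881 = 543
b = Sxy/Sxx = 543/165 = 3.290909
a = ȳ − b·x̄ = 49.5 − 3.290909·9.5 = 18.236364
ŷ(14) = a + b·14 = 18.236364 + 3.290909·14 = 64.309091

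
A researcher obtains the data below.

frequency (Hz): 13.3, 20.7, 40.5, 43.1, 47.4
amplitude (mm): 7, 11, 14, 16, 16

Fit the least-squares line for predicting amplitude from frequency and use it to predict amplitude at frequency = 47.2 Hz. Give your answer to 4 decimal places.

16.3116

n = 5, Σx = 165, Σy = 64, Σxy = 2335.8, Σx² = 6350
Sxx = Σx² − (Σx)²/n = 6350 − 5445 = 905
Sxy = Σxy − (Σx)(Σy)/n = 2335.8 − 2112 = 223.8
b = Sxy/Sxx = 223.8/905 = 0.247293
a = ȳ − b·x̄ = 12.8 − 0.247293·33 = 4.639337
ŷ(47.2) = a + b·47.2 = 4.639337 + 0.247293·47.2 = 16.311558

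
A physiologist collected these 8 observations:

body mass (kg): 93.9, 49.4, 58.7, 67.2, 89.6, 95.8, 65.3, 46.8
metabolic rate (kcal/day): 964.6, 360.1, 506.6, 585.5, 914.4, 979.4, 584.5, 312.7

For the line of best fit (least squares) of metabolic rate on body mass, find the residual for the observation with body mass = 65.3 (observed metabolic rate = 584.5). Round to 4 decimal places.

8.6223

n = 8, Σx = 566.7, Σy = 5207.8, Σxy = 406006.87, Σx² = 42879.23
Sxx = Σx² − (Σx)²/n = 42879.23 − 40143.61125 = 2735.61875
Sxy = Σxy − (Σx)(Σy)/n = 406006.87 − 368907.5325 = 37099.3375
b = Sxy/Sxx = 37099.3375/2735.61875 = 13.561589
a = ȳ − b·x̄ = 650.975 − 13.561589·70.8375 = -309.694070
ŷ(65.3) = -309.694070 + 13.561589·65.3 = 575.877700
residual = y − ŷ = 584.5 − 575.877700 = 8.622300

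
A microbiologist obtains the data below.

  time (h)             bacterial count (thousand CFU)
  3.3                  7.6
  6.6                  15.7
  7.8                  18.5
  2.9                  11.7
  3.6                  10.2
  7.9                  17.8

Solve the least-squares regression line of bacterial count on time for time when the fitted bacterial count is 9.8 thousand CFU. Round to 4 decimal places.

3.2064

n = 6, Σx = 32.1, Σy = 81.5, Σxy = 484.27, Σx² = 199.07
Sxx = Σx² − (Σx)²/n = 199.07 − 171.735 = 27.335
Sxy = Σxy − (Σx)(Σy)/n = 484.27 − 436.025 = 48.245
b = Sxy/Sxx = 48.245/27.335 = 1.764953
a = ȳ − b·x̄ = 13.583333 − 1.764953·5.35 = 4.140833
Set a + b·x = 9.8: x = (9.8 − 4.140833) / 1.764953 = 3.206412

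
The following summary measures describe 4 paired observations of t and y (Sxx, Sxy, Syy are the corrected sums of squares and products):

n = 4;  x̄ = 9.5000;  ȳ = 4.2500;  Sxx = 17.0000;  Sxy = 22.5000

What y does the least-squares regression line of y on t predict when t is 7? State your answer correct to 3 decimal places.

0.941

b = Sxy/Sxx = 22.5/17 = 1.323529
a = ȳ − b·x̄ = 4.25 − 1.323529·9.5 = -8.323529
ŷ(7) = a + b·7 = -8.323529 + 1.323529·7 = 0.941176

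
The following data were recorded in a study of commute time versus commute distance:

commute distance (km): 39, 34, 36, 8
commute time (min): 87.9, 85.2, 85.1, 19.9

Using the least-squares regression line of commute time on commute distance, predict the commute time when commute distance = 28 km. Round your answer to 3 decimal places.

66.651

n = 4, Σx = 117, Σy = 278.1, Σxy = 9547.7, Σx² = 4037
Sxx = Σx² − (Σx)²/n = 4037 − 3422.25 = 614.75
Sxy = Σxy − (Σx)(Σy)/n = 9547.7 − 8134.425 = 1413.275
b = Sxy/Sxx = 1413.275/614.75 = 2.298943
a = ȳ − b·x̄ = 69.525 − 2.298943·29.25 = 2.280927
ŷ(28) = a + b·28 = 2.280927 + 2.298943·28 = 66.651322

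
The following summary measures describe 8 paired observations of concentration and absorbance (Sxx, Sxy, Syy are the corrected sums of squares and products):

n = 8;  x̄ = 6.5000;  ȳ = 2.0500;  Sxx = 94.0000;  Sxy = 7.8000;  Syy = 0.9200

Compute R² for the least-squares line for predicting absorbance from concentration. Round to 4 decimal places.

R² = Sxy²/(Sxx·Syy) = (7.8)²/(94·0.92) = 0.703515

0.7035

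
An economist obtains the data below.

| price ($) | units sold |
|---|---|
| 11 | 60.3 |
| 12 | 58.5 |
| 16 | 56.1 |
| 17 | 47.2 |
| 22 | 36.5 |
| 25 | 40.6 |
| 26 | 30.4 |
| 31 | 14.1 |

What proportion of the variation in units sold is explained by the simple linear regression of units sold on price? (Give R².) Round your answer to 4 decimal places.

n = 8, Σx = 160, Σy = 343.7, Σxy = 6110.8, Σx² = 3556, Σy² = 16536.97
Sxx = Σx² − (Σx)²/n = 3556 − 3200 = 356
Sxy = Σxy − (Σx)(Σy)/n = 6110.8 − 6874 = -763.2
Syy = Σy² − (Σy)²/n = 16536.97 − 14766.21125 = 1770.75875
R² = Sxy²/(Sxx·Syy) = (-763.2)²/(356·1770.75875) = 0.923990

0.9240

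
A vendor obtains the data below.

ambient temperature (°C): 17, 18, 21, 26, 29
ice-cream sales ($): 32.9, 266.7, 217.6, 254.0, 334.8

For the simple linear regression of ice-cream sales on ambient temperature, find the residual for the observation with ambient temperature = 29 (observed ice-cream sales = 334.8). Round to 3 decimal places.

n = 5, Σx = 111, Σy = 1106, Σxy = 26242.7, Σx² = 2571
Sxx = Σx² − (Σx)²/n = 2571 − 2464.2 = 106.8
Sxy = Σxy − (Σx)(Σy)/n = 26242.7 − 24553.2 = 1689.5
b = Sxy/Sxx = 1689.5/106.8 = 15.819288
a = ȳ − b·x̄ = 221.2 − 15.819288·22.2 = -129.988202
ŷ(29) = -129.988202 + 15.819288·29 = 328.771161
residual = y − ŷ = 334.8 − 328.771161 = 6.028839

6.029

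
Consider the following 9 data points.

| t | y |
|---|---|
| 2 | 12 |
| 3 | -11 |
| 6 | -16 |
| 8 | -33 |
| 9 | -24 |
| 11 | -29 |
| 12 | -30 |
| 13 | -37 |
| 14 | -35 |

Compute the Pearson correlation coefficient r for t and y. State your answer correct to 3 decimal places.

-0.887

n = 9, Σx = 78, Σy = -203, Σxy = -2235, Σx² = 824, Σy² = 6521
Sxx = Σx² − (Σx)²/n = 824 − 676 = 148
Sxy = Σxy − (Σx)(Σy)/n = -2235 − (-1759.333333) = -475.666667
Syy = Σy² − (Σy)²/n = 6521 − 4578.777778 = 1942.222222
r = Sxy/√(Sxx·Syy) = -475.666667/√(287448.888889) = -475.666667/536.142601 = -0.887202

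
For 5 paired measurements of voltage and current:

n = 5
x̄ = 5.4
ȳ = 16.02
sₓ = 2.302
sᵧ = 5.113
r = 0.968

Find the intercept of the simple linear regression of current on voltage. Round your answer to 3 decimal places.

b = r · sᵧ/sₓ = 0.968 · 5.113/2.302 = 2.150036
a = ȳ − b·x̄ = 16.02 − 2.150036·5.4 = 4.409803

4.410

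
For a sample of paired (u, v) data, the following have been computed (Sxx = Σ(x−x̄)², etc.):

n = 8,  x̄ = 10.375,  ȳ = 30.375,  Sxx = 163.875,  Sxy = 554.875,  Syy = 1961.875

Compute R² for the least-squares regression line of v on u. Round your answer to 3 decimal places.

0.958

R² = Sxy²/(Sxx·Syy) = (554.875)²/(163.875·1961.875) = 0.957649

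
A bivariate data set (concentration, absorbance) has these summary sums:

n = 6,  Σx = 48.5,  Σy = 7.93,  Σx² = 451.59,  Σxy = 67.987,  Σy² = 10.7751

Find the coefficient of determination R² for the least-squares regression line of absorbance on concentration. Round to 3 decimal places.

Sxx = Σx² − (Σx)²/n = 451.59 − 392.041667 = 59.548333
Sxy = Σxy − (Σx)(Σy)/n = 67.987 − 64.100833 = 3.886167
Syy = Σy² − (Σy)²/n = 10.7751 − 10.480817 = 0.294283
R² = Sxy²/(Sxx·Syy) = (3.886167)²/(59.548333·0.294283) = 0.861802

0.862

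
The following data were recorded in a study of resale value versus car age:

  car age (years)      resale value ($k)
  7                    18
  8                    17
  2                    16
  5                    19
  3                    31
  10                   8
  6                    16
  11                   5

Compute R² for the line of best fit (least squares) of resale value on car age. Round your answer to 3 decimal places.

0.588

n = 8, Σx = 52, Σy = 130, Σxy = 713, Σx² = 408, Σy² = 2536
Sxx = Σx² − (Σx)²/n = 408 − 338 = 70
Sxy = Σxy − (Σx)(Σy)/n = 713 − 845 = -132
Syy = Σy² − (Σy)²/n = 2536 − 2112.5 = 423.5
R² = Sxy²/(Sxx·Syy) = (-132)²/(70·423.5) = 0.587755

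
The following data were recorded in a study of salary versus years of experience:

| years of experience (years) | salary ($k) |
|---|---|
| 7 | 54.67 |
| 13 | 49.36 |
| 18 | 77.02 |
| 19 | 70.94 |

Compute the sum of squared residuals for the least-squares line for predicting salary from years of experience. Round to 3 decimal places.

205.024

n = 4, Σx = 57, Σy = 251.99, Σxy = 3758.59, Σx² = 903, Σy² = 16389.7825
Sxx = Σx² − (Σx)²/n = 903 − 812.25 = 90.75
Sxy = Σxy − (Σx)(Σy)/n = 3758.59 − 3590.8575 = 167.7325
Syy = Σy² − (Σy)²/n = 16389.7825 − 15874.740025 = 515.042475
b = Sxy/Sxx = 167.7325/90.75 = 1.848292
SSE = Syy − b·Sxy = 515.042475 − 1.848292·167.7325 = 205.023835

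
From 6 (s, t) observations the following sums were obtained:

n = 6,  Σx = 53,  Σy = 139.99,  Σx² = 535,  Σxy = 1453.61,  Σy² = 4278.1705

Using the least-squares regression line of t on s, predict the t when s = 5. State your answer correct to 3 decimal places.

10.883

Sxx = Σx² − (Σx)²/n = 535 − 468.166667 = 66.833333
Sxy = Σxy − (Σx)(Σy)/n = 1453.61 − 1236.578333 = 217.031667
b = Sxy/Sxx = 217.031667/66.833333 = 3.247357
a = ȳ − b·x̄ = 23.331667 − 3.247357·8.833333 = -5.353317
ŷ(5) = a + b·5 = -5.353317 + 3.247357·5 = 10.883466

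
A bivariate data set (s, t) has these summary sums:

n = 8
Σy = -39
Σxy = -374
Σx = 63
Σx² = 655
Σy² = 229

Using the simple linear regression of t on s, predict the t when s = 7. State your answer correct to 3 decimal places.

Sxx = Σx² − (Σx)²/n = 655 − 496.125 = 158.875
Sxy = Σxy − (Σx)(Σy)/n = -374 − (-307.125) = -66.875
b = Sxy/Sxx = -66.875/158.875 = -0.420928
a = ȳ − b·x̄ = -4.875 − (-0.420928)·7.875 = -1.560189
ŷ(7) = a + b·7 = -1.560189 + (-0.420928)·7 = -4.506688

-4.507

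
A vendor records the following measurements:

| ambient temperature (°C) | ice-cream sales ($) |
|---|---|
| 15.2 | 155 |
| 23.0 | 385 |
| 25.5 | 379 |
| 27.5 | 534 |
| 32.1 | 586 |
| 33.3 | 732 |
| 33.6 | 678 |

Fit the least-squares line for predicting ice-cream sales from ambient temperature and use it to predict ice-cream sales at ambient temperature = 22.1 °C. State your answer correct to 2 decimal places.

344.19

n = 7, Σx = 190.2, Σy = 3449, Σxy = 101527.5, Σx² = 5434.8
Sxx = Σx² − (Σx)²/n = 5434.8 − 5168.005714 = 266.794286
Sxy = Σxy − (Σx)(Σy)/n = 101527.5 − 93714.257143 = 7813.242857
b = Sxy/Sxx = 7813.242857/266.794286 = 29.285645
a = ȳ − b·x̄ = 492.714286 − 29.285645·27.171429 = -303.018538
ŷ(22.1) = a + b·22.1 = -303.018538 + 29.285645·22.1 = 344.194227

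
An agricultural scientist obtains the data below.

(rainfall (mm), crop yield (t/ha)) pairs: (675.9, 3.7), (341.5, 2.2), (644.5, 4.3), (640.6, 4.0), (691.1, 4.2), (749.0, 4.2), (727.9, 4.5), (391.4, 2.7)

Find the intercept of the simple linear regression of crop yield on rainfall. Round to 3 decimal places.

n = 8, Σx = 4861.9, Σy = 29.8, Σxy = 18966.63, Σx² = 3120864.25
Sxx = Σx² − (Σx)²/n = 3120864.25 − 2954758.95125 = 166105.29875
Sxy = Σxy − (Σx)(Σy)/n = 18966.63 − 18110.5775 = 856.0525
b = Sxy/Sxx = 856.0525/166105.29875 = 0.005154
a = ȳ − b·x̄ = 3.725 − 0.005154·607.7375 = 0.592919

0.593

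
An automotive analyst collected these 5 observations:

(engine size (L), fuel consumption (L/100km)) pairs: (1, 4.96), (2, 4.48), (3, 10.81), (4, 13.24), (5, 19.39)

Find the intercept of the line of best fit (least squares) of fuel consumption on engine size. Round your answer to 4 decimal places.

n = 5, Σx = 15, Σy = 52.88, Σxy = 196.26, Σx² = 55
Sxx = Σx² − (Σx)²/n = 55 − 45 = 10
Sxy = Σxy − (Σx)(Σy)/n = 196.26 − 158.64 = 37.62
b = Sxy/Sxx = 37.62/10 = 3.762
a = ȳ − b·x̄ = 10.576 − 3.762·3 = -0.71

-0.7100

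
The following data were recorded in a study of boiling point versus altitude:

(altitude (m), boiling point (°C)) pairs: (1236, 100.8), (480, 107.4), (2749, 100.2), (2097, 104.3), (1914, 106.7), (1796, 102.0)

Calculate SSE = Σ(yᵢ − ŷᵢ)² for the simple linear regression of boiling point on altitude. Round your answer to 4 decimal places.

34.1013

n = 6, Σx = 10272, Σy = 621.4, Σxy = 1057723.5, Σx² = 20601518, Σy² = 64402.82
Sxx = Σx² − (Σx)²/n = 20601518 − 17585664 = 3015854
Sxy = Σxy − (Σx)(Σy)/n = 1057723.5 − 1063836.8 = -6113.3
Syy = Σy² − (Σy)²/n = 64402.82 − 64356.326667 = 46.493333
b = Sxy/Sxx = -6113.3/3015854 = -0.002027
SSE = Syy − b·Sxy = 46.493333 − (-0.002027)·(-6113.3) = 34.101342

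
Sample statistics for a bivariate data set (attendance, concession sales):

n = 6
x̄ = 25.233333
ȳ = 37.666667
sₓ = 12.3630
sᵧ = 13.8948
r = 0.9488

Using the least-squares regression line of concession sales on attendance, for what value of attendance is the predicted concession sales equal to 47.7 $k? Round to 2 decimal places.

b = r · sᵧ/sₓ = 0.9488 · 13.8948/12.363 = 1.066358
a = ȳ − b·x̄ = 37.666667 − 1.066358·25.233333 = 10.758896
Set a + b·x = 47.7: x = (47.7 − 10.758896) / 1.066358 = 34.642304

34.64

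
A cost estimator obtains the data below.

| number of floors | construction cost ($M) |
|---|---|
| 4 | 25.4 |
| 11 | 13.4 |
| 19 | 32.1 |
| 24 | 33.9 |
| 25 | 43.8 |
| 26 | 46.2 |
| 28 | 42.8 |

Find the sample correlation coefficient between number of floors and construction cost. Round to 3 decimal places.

n = 7, Σx = 137, Σy = 237.6, Σxy = 5167.1, Σx² = 3159, Σy² = 8889.06
Sxx = Σx² − (Σx)²/n = 3159 − 2681.285714 = 477.714286
Sxy = Σxy − (Σx)(Σy)/n = 5167.1 − 4650.171429 = 516.928571
Syy = Σy² − (Σy)²/n = 8889.06 − 8064.822857 = 824.237143
r = Sxy/√(Sxx·Syy) = 516.928571/√(393749.857959) = 516.928571/627.494907 = 0.823797

0.824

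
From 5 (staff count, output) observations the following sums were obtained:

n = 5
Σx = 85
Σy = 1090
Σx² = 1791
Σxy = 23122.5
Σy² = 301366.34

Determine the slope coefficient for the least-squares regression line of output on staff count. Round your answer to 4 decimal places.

Sxx = Σx² − (Σx)²/n = 1791 − 1445 = 346
Sxy = Σxy − (Σx)(Σy)/n = 23122.5 − 18530 = 4592.5
b = Sxy/Sxx = 4592.5/346 = 13.273121

13.2731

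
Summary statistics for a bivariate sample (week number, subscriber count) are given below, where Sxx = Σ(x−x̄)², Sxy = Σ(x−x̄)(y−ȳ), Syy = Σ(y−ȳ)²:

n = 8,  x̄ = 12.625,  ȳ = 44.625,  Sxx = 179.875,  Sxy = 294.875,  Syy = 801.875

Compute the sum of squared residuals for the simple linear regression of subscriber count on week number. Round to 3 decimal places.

b = Sxy/Sxx = 294.875/179.875 = 1.639333
SSE = Syy − b·Sxy = 801.875 − 1.639333·294.875 = 318.476720

318.477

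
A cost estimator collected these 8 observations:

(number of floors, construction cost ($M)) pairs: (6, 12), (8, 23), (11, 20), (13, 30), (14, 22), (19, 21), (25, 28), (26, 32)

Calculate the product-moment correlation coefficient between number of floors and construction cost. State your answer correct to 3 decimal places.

n = 8, Σx = 122, Σy = 188, Σxy = 3105, Σx² = 2248, Σy² = 4706
Sxx = Σx² − (Σx)²/n = 2248 − 1860.5 = 387.5
Sxy = Σxy − (Σx)(Σy)/n = 3105 − 2867 = 238
Syy = Σy² − (Σy)²/n = 4706 − 4418 = 288
r = Sxy/√(Sxx·Syy) = 238/√(111600) = 238/334.065862 = 0.712434

0.712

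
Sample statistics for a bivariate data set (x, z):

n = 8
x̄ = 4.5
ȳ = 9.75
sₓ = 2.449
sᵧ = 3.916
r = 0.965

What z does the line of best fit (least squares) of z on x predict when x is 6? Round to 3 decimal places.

12.065

b = r · sᵧ/sₓ = 0.965 · 3.916/2.449 = 1.543054
a = ȳ − b·x̄ = 9.75 − 1.543054·4.5 = 2.806256
ŷ(6) = a + b·6 = 2.806256 + 1.543054·6 = 12.064581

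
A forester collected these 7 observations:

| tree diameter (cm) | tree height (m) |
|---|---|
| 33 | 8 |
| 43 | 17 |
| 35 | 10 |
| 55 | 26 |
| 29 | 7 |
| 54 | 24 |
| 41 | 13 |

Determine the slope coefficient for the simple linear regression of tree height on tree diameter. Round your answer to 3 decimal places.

n = 7, Σx = 290, Σy = 105, Σxy = 4807, Σx² = 12626
Sxx = Σx² − (Σx)²/n = 12626 − 12014.285714 = 611.714286
Sxy = Σxy − (Σx)(Σy)/n = 4807 − 4350 = 457
b = Sxy/Sxx = 457/611.714286 = 0.747081

0.747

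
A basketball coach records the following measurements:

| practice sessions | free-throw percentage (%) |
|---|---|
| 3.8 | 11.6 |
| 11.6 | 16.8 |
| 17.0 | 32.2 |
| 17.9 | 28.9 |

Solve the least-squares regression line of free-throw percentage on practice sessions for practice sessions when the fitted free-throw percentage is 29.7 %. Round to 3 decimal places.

17.749

n = 4, Σx = 50.3, Σy = 89.5, Σxy = 1303.67, Σx² = 758.41
Sxx = Σx² − (Σx)²/n = 758.41 − 632.5225 = 125.8875
Sxy = Σxy − (Σx)(Σy)/n = 1303.67 − 1125.4625 = 178.2075
b = Sxy/Sxx = 178.2075/125.8875 = 1.415609
a = ȳ − b·x̄ = 22.375 − 1.415609·12.575 = 4.573715
Set a + b·x = 29.7: x = (29.7 − 4.573715) / 1.415609 = 17.749451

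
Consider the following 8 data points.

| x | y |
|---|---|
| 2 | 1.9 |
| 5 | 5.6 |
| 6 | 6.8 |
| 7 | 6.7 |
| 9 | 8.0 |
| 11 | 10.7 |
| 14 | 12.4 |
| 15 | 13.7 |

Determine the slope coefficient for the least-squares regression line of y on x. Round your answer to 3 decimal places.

0.851

n = 8, Σx = 69, Σy = 65.8, Σxy = 688.3, Σx² = 737
Sxx = Σx² − (Σx)²/n = 737 − 595.125 = 141.875
Sxy = Σxy − (Σx)(Σy)/n = 688.3 − 567.525 = 120.775
b = Sxy/Sxx = 120.775/141.875 = 0.851278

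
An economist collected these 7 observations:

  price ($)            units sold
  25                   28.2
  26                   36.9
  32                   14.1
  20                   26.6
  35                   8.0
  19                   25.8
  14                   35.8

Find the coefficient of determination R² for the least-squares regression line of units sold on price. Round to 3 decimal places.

0.597

n = 7, Σx = 171, Σy = 175.4, Σxy = 3919, Σx² = 4507, Σy² = 5074.5
Sxx = Σx² − (Σx)²/n = 4507 − 4177.285714 = 329.714286
Sxy = Σxy − (Σx)(Σy)/n = 3919 − 4284.771429 = -365.771429
Syy = Σy² − (Σy)²/n = 5074.5 − 4395.022857 = 679.477143
R² = Sxy²/(Sxx·Syy) = (-365.771429)²/(329.714286·679.477143) = 0.597182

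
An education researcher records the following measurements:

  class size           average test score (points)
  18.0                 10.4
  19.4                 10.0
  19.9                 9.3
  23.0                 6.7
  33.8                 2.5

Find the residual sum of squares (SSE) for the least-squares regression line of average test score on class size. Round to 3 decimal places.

1.328

n = 5, Σx = 114.1, Σy = 38.9, Σxy = 804.87, Σx² = 2767.81, Σy² = 345.79
Sxx = Σx² − (Σx)²/n = 2767.81 − 2603.762 = 164.048
Sxy = Σxy − (Σx)(Σy)/n = 804.87 − 887.698 = -82.828
Syy = Σy² − (Σy)²/n = 345.79 − 302.642 = 43.148
b = Sxy/Sxx = -82.828/164.048 = -0.504901
SSE = Syy − b·Sxy = 43.148 − (-0.504901)·(-82.828) = 1.328060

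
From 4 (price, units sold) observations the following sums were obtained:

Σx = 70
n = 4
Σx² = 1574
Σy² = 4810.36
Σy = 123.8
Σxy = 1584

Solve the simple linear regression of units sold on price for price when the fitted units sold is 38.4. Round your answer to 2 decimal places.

Sxx = Σx² − (Σx)²/n = 1574 − 1225 = 349
Sxy = Σxy − (Σx)(Σy)/n = 1584 − 2166.5 = -582.5
b = Sxy/Sxx = -582.5/349 = -1.669054
a = ȳ − b·x̄ = 30.95 − (-1.669054)·17.5 = 60.158453
Set a + b·x = 38.4: x = (38.4 − 60.158453) / (-1.669054) = 13.036395

13.04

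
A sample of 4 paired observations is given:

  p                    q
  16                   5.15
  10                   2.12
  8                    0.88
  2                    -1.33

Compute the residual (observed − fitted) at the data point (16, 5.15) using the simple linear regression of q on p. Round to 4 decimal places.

n = 4, Σx = 36, Σy = 6.82, Σxy = 107.98, Σx² = 424
Sxx = Σx² − (Σx)²/n = 424 − 324 = 100
Sxy = Σxy − (Σx)(Σy)/n = 107.98 − 61.38 = 46.6
b = Sxy/Sxx = 46.6/100 = 0.466
a = ȳ − b·x̄ = 1.705 − 0.466·9 = -2.489
ŷ(16) = -2.489 + 0.466·16 = 4.967
residual = y − ŷ = 5.15 − 4.967 = 0.183

0.1830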